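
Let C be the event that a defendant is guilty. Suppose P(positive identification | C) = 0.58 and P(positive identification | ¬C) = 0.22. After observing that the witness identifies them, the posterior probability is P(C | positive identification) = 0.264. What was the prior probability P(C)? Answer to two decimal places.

Bayes' rule in odds form gives O(C|E) = O(C)·[P(E|C)/P(E|¬C)], hence O(C) = O(C|E)/LR.
Posterior odds = 0.264/(1−0.264) = 0.3587. LR = 0.58/0.22 = 2.6364.
Prior odds = 0.3587/2.6364 = 0.1361, so P(C) = 0.1361/(1+0.1361) ≈ 0.12.

P(C) = 0.12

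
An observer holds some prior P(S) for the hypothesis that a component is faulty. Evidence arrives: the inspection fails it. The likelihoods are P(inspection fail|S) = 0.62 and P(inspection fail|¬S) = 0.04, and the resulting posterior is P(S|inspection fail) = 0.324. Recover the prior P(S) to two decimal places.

P(S) = 0.03

Bayes' rule in odds form gives O(S|E) = O(S)·[P(E|S)/P(E|¬S)], hence O(S) = O(S|E)/LR.
Posterior odds = 0.324/(1−0.324) = 0.4793. LR = 0.62/0.04 = 15.5000.
Prior odds = 0.4793/15.5000 = 0.0309, so P(S) = 0.0309/(1+0.0309) ≈ 0.03.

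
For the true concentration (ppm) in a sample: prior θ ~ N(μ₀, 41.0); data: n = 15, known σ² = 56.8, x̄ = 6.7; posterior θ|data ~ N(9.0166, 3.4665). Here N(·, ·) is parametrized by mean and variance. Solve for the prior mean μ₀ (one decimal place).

The posterior mean is a precision-weighted average: μ_n = (τ₀μ₀ + τ_data·x̄)/(τ₀+τ_data), with τ₀=1/σ₀² and τ_data=n/σ².
Here τ₀ = 1/41.0 = 0.024390 and τ_data = 15/56.8 = 0.264085, so τ_n = 0.288475.
Rearranging for μ₀: μ₀ = (μ_n·τ_n − τ_data·x̄)/τ₀ = (9.0166·0.288475 − 0.264085·6.7) / 0.024390 = 0.831694/0.024390 ≈ 34.1.

μ₀ = 34.1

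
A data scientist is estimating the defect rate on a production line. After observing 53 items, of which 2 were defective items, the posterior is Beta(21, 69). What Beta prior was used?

Beta(19, 18)

Beta is conjugate to the binomial likelihood: posterior = Beta(α+s, β+f).
Subtract the data counts: 21−2=19, 69−51=18.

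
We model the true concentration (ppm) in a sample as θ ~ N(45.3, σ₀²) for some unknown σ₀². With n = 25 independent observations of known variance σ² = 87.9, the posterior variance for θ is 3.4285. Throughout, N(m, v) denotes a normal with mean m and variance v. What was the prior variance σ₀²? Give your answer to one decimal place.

For the Normal–Normal model with known σ², precisions add: τ_n = τ₀ + n/σ².
So 1/σ₀² = 1/3.4285 − 25/87.9 = 0.291673 − 0.284414 = 0.007259.
Hence σ₀² = 1/0.007259 ≈ 137.8.

σ₀² = 137.8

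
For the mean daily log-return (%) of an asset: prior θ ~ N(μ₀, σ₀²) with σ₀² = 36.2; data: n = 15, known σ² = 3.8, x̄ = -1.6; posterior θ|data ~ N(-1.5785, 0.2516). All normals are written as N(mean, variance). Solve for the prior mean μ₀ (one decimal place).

μ₀ = 1.5

With known observation variance, the Normal–Normal posterior has precision τ_n = τ₀ + n/σ² and mean μ_n = (τ₀μ₀ + (n/σ²)x̄)/τ_n.
Here τ₀ = 1/36.2 = 0.027624 and τ_data = 15/3.8 = 3.947368, so τ_n = 3.974992.
Rearranging for μ₀: μ₀ = (μ_n·τ_n − τ_data·x̄)/τ₀ = (-1.5785·3.974992 − 3.947368·-1.6) / 0.027624 = 0.041264/0.027624 ≈ 1.5.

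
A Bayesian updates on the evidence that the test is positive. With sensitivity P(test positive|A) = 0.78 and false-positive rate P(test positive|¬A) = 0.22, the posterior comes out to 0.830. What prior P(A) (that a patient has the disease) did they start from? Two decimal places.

Bayes' rule in odds form gives O(A|E) = O(A)·[P(E|A)/P(E|¬A)], hence O(A) = O(A|E)/LR.
Posterior odds = 0.830/(1−0.830) = 4.8824. LR = 0.78/0.22 = 3.5455.
Prior odds = 4.8824/3.5455 = 1.3771, so P(A) = 1.3771/(1+1.3771) ≈ 0.58.

P(A) = 0.58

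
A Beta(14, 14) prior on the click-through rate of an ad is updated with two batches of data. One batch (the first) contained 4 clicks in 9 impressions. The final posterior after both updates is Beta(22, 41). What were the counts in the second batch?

4 clicks and 22 non-clicks

Sequential conjugate updates are equivalent to a single update on the pooled data, so total successes = posterior α − prior α and total failures = posterior β − prior β.
Total across both batches: 22−14=8 clicks, 41−14=27 non-clicks.
Subtract the first batch: 8−4=4 clicks and 27−5=22 non-clicks.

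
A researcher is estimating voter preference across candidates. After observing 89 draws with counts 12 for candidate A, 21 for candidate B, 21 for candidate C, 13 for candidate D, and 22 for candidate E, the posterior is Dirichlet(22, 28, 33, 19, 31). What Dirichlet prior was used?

Dirichlet(10, 7, 12, 6, 9)

For a Dirichlet(α) prior with multinomial counts c, the posterior is Dirichlet(α + c) componentwise.
Subtract each count from the matching posterior parameter: 22−12=10, 28−21=7, 33−21=12, 19−13=6, 31−22=9.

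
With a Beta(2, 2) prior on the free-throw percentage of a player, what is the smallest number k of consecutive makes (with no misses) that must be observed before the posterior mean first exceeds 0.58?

After k makes and 0 misses the posterior is Beta(2+k, 2), with mean (2+k)/(2+2+k).
Set (2+k)/(4+k) > 0.58 and solve: k > (0.58·4 − 2)/(1 − 0.58) = 0.762.
The smallest integer exceeding 0.762 is 1.

k = 1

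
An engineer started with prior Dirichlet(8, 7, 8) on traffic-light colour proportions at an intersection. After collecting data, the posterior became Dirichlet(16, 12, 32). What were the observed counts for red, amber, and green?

For a Dirichlet(α) prior with multinomial counts c, the posterior is Dirichlet(α + c) componentwise.
Counts are posterior − prior componentwise: 16−8=8, 12−7=5, 32−8=24.

counts (8, 5, 24)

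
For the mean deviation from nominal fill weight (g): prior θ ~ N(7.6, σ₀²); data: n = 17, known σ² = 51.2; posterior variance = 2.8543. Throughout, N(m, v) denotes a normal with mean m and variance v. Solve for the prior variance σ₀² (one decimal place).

σ₀² = 54.6

Posterior precision equals prior precision plus data precision: 1/σ_n² = 1/σ₀² + n/σ².
So 1/σ₀² = 1/2.8543 − 17/51.2 = 0.350349 − 0.332031 = 0.018318.
Hence σ₀² = 1/0.018318 ≈ 54.6.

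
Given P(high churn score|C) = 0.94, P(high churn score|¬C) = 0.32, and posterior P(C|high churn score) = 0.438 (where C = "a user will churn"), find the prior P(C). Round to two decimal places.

In odds form, posterior odds = prior odds × likelihood ratio, so prior odds = posterior odds ÷ LR.
Posterior odds = 0.438/(1−0.438) = 0.7794. LR = 0.94/0.32 = 2.9375.
Prior odds = 0.7794/2.9375 = 0.2653, so P(C) = 0.2653/(1+0.2653) ≈ 0.21.

P(C) = 0.21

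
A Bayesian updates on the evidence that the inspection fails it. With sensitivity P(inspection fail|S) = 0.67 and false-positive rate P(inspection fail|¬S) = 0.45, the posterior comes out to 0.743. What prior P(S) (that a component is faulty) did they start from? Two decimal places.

Bayes' rule in odds form gives O(S|E) = O(S)·[P(E|S)/P(E|¬S)], hence O(S) = O(S|E)/LR.
Posterior odds = 0.743/(1−0.743) = 2.8911. LR = 0.67/0.45 = 1.4889.
Prior odds = 2.8911/1.4889 = 1.9418, so P(S) = 1.9418/(1+1.9418) ≈ 0.66.

P(S) = 0.66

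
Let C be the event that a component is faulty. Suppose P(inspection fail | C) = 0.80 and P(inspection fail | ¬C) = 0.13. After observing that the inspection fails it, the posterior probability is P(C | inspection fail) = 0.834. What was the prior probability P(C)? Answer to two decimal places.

P(C) = 0.45

In odds form, posterior odds = prior odds × likelihood ratio, so prior odds = posterior odds ÷ LR.
Posterior odds = 0.834/(1−0.834) = 5.0241. LR = 0.80/0.13 = 6.1538.
Prior odds = 5.0241/6.1538 = 0.8164, so P(C) = 0.8164/(1+0.8164) ≈ 0.45.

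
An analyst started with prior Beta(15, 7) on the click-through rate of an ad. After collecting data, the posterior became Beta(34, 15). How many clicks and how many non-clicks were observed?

19 clicks and 8 non-clicks

A Beta(α, β) prior with s successes and f failures in binomial data gives a Beta(α+s, β+f) posterior.
So s = 34 − 15 = 19 and f = 15 − 7 = 8.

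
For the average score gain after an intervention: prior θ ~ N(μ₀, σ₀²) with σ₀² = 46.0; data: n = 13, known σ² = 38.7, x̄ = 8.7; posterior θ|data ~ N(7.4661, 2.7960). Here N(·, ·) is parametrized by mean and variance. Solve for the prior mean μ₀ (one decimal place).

The posterior mean is a precision-weighted average: μ_n = (τ₀μ₀ + τ_data·x̄)/(τ₀+τ_data), with τ₀=1/σ₀² and τ_data=n/σ².
Here τ₀ = 1/46.0 = 0.021739 and τ_data = 13/38.7 = 0.335917, so τ_n = 0.357656.
Rearranging for μ₀: μ₀ = (μ_n·τ_n − τ_data·x̄)/τ₀ = (7.4661·0.357656 − 0.335917·8.7) / 0.021739 = -0.252182/0.021739 ≈ -11.6.

μ₀ = -11.6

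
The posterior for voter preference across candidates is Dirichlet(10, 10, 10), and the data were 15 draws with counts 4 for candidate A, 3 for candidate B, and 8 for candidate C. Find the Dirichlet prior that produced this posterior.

Dirichlet(6, 7, 2)

For a Dirichlet(α) prior with multinomial counts c, the posterior is Dirichlet(α + c) componentwise.
Subtract each count from the matching posterior parameter: 10−4=6, 10−3=7, 10−8=2.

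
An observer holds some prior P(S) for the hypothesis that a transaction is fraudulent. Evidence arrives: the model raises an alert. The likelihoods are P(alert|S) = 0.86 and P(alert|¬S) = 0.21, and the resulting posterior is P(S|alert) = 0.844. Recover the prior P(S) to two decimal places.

Bayes' rule in odds form gives O(S|E) = O(S)·[P(E|S)/P(E|¬S)], hence O(S) = O(S|E)/LR.
Posterior odds = 0.844/(1−0.844) = 5.4103. LR = 0.86/0.21 = 4.0952.
Prior odds = 5.4103/4.0952 = 1.3211, so P(S) = 1.3211/(1+1.3211) ≈ 0.57.

P(S) = 0.57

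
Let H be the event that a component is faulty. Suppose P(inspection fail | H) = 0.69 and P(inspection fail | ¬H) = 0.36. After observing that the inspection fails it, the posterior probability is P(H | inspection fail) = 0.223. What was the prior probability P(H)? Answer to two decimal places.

In odds form, posterior odds = prior odds × likelihood ratio, so prior odds = posterior odds ÷ LR.
Posterior odds = 0.223/(1−0.223) = 0.2870. LR = 0.69/0.36 = 1.9167.
Prior odds = 0.2870/1.9167 = 0.1497, so P(H) = 0.1497/(1+0.1497) ≈ 0.13.

P(H) = 0.13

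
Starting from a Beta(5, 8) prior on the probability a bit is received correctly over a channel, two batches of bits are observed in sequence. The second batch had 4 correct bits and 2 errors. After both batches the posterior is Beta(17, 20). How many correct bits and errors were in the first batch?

Because Beta–binomial updating is additive in the counts, the combined data contributed (α_post−α_prior, β_post−β_prior) successes and failures.
Total across both batches: 17−5=12 correct bits, 20−8=12 errors.
Subtract the second batch: 12−4=8 correct bits and 12−2=10 errors.

8 correct bits and 10 errors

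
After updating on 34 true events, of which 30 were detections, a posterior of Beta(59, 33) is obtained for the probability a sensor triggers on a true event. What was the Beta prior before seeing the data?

Beta(29, 29)

Under Beta–binomial conjugacy the posterior parameters are (α+s, β+f).
So α = 59 − 30 = 29 and β = 33 − 4 = 29.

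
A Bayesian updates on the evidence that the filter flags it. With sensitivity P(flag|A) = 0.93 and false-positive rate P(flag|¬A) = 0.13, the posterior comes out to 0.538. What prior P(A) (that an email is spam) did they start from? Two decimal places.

Bayes' rule in odds form gives O(A|E) = O(A)·[P(E|A)/P(E|¬A)], hence O(A) = O(A|E)/LR.
Posterior odds = 0.538/(1−0.538) = 1.1645. LR = 0.93/0.13 = 7.1538.
Prior odds = 1.1645/7.1538 = 0.1628, so P(A) = 0.1628/(1+0.1628) ≈ 0.14.

P(A) = 0.14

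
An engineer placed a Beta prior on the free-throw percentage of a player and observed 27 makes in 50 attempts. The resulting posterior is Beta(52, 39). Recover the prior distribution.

Beta is conjugate to the binomial likelihood: posterior = Beta(α+s, β+f).
So α = 52 − 27 = 25 and β = 39 − 23 = 16.

Beta(25, 16)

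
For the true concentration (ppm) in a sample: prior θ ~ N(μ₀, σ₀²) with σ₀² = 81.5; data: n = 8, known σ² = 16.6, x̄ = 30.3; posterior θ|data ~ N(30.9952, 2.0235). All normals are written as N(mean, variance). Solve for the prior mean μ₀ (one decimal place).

μ₀ = 58.3

With known observation variance, the Normal–Normal posterior has precision τ_n = τ₀ + n/σ² and mean μ_n = (τ₀μ₀ + (n/σ²)x̄)/τ_n.
Here τ₀ = 1/81.5 = 0.012270 and τ_data = 8/16.6 = 0.481928, so τ_n = 0.494198.
Rearranging for μ₀: μ₀ = (μ_n·τ_n − τ_data·x̄)/τ₀ = (30.9952·0.494198 − 0.481928·30.3) / 0.012270 = 0.715347/0.012270 ≈ 58.3.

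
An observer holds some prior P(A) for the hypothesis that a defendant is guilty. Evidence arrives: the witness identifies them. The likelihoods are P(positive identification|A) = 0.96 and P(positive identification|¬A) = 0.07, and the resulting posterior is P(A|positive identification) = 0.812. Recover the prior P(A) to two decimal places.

P(A) = 0.24

Bayes' rule in odds form gives O(A|E) = O(A)·[P(E|A)/P(E|¬A)], hence O(A) = O(A|E)/LR.
Posterior odds = 0.812/(1−0.812) = 4.3191. LR = 0.96/0.07 = 13.7143.
Prior odds = 4.3191/13.7143 = 0.3149, so P(A) = 0.3149/(1+0.3149) ≈ 0.24.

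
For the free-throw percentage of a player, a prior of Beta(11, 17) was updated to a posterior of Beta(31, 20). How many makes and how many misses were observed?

A Beta(a, b) prior with s successes and f failures in binomial data gives a Beta(a+s, b+f) posterior.
Match parameters: s=31−11=20, f=20−17=3.

20 makes and 3 misses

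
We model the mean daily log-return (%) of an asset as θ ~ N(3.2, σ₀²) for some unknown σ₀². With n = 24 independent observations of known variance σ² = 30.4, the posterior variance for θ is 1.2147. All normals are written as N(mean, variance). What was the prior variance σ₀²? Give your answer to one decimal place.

σ₀² = 29.6

Posterior precision equals prior precision plus data precision: 1/σ_n² = 1/σ₀² + n/σ².
So 1/σ₀² = 1/1.2147 − 24/30.4 = 0.823249 − 0.789474 = 0.033775.
Hence σ₀² = 1/0.033775 ≈ 29.6.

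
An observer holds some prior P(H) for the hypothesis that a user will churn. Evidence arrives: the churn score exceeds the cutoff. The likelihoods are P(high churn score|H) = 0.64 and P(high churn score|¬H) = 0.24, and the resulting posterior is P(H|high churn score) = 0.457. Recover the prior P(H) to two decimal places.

P(H) = 0.24

Bayes' rule in odds form gives O(H|E) = O(H)·[P(E|H)/P(E|¬H)], hence O(H) = O(H|E)/LR.
Posterior odds = 0.457/(1−0.457) = 0.8416. LR = 0.64/0.24 = 2.6667.
Prior odds = 0.8416/2.6667 = 0.3156, so P(H) = 0.3156/(1+0.3156) ≈ 0.24.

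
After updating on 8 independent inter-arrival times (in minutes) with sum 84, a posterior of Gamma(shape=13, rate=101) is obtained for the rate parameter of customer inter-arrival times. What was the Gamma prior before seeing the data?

Gamma–exponential conjugacy: posterior shape = α + n, posterior rate = β + Σtᵢ.
So α = 13 − 8 = 5 and β = 101 − 84 = 17.

Gamma(shape=5, rate=17)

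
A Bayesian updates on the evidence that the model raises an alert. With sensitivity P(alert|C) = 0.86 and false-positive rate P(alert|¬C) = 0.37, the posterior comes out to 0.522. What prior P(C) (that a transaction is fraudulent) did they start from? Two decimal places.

In odds form, posterior odds = prior odds × likelihood ratio, so prior odds = posterior odds ÷ LR.
Posterior odds = 0.522/(1−0.522) = 1.0921. LR = 0.86/0.37 = 2.3243.
Prior odds = 1.0921/2.3243 = 0.4699, so P(C) = 0.4699/(1+0.4699) ≈ 0.32.

P(C) = 0.32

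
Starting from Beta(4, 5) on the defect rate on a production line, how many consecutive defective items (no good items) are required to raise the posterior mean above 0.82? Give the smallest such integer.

After k defective items and 0 good items the posterior is Beta(4+k, 5), with mean (4+k)/(4+5+k).
Set (4+k)/(9+k) > 0.82 and solve: k > (0.82·9 − 4)/(1 − 0.82) = 18.778.
The smallest integer exceeding 18.778 is 19, and checking k=19: (23)/(28) = 0.8214 > 0.82.

k = 19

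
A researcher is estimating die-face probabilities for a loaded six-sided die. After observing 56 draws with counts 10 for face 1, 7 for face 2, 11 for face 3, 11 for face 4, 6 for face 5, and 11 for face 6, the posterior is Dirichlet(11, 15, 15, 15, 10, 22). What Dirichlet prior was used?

For a Dirichlet(α) prior with multinomial counts c, the posterior is Dirichlet(α + c) componentwise.
Subtract each count from the matching posterior parameter: 11−10=1, 15−7=8, 15−11=4, 15−11=4, 10−6=4, 22−11=11.

Dirichlet(1, 8, 4, 4, 4, 11)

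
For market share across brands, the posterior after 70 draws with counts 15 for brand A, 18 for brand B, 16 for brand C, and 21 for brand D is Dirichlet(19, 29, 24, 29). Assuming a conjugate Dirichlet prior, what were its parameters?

Dirichlet(4, 11, 8, 8)

For a Dirichlet(α) prior with multinomial counts c, the posterior is Dirichlet(α + c) componentwise.
Subtract each count from the matching posterior parameter: 19−15=4, 29−18=11, 24−16=8, 29−21=8.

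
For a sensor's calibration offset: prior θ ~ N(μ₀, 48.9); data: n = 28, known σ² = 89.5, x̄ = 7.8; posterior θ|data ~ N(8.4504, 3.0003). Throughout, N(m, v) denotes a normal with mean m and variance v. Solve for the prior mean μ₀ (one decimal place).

μ₀ = 18.4

With known observation variance, the Normal–Normal posterior has precision τ_n = τ₀ + n/σ² and mean μ_n = (τ₀μ₀ + (n/σ²)x̄)/τ_n.
Here τ₀ = 1/48.9 = 0.020450 and τ_data = 28/89.5 = 0.312849, so τ_n = 0.333299.
Rearranging for μ₀: μ₀ = (μ_n·τ_n − τ_data·x̄)/τ₀ = (8.4504·0.333299 − 0.312849·7.8) / 0.020450 = 0.376288/0.020450 ≈ 18.4.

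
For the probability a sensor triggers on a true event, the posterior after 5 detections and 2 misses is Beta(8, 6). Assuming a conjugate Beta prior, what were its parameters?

A Beta(a, b) prior with s successes and f failures in binomial data gives a Beta(a+s, b+f) posterior.
Subtract the data counts: 8−5=3, 6−2=4.

Beta(3, 4)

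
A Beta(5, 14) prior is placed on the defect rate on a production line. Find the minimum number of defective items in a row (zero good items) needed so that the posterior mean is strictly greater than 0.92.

k = 157

After k defective items and 0 good items the posterior is Beta(5+k, 14), with mean (5+k)/(5+14+k).
Set (5+k)/(19+k) > 0.92 and solve: k > (0.92·19 − 5)/(1 − 0.92) = 156.000.
The smallest integer exceeding 156.000 is 157, and checking k=157: (162)/(176) = 0.9205 > 0.92.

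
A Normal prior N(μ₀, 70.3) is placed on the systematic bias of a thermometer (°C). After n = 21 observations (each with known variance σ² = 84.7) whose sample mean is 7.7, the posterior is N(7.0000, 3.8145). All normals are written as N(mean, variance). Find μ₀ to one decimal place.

μ₀ = -5.2

The posterior mean is a precision-weighted average: μ_n = (τ₀μ₀ + τ_data·x̄)/(τ₀+τ_data), with τ₀=1/σ₀² and τ_data=n/σ².
Here τ₀ = 1/70.3 = 0.014225 and τ_data = 21/84.7 = 0.247934, so τ_n = 0.262159.
Rearranging for μ₀: μ₀ = (μ_n·τ_n − τ_data·x̄)/τ₀ = (7.0000·0.262159 − 0.247934·7.7) / 0.014225 = -0.073979/0.014225 ≈ -5.2.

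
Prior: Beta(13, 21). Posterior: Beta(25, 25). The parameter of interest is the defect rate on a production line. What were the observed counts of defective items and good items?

Beta is conjugate to the binomial likelihood: posterior = Beta(a+s, b+f).
Match parameters: s=25−13=12, f=25−21=4.

12 defective items and 4 good items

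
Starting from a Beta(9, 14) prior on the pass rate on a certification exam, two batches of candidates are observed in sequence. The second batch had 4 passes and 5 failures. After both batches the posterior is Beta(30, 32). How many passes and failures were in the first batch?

17 passes and 13 failures

Sequential conjugate updates are equivalent to a single update on the pooled data, so total successes = posterior α − prior α and total failures = posterior β − prior β.
Total across both batches: 30−9=21 passes, 32−14=18 failures.
Subtract the second batch: 21−4=17 passes and 18−5=13 failures.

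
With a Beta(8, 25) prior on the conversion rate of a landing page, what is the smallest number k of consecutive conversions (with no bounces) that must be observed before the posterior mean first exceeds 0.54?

After k conversions and 0 bounces the posterior is Beta(8+k, 25), with mean (8+k)/(8+25+k).
Set (8+k)/(33+k) > 0.54 and solve: k > (0.54·33 − 8)/(1 − 0.54) = 21.348.
The smallest integer exceeding 21.348 is 22.

k = 22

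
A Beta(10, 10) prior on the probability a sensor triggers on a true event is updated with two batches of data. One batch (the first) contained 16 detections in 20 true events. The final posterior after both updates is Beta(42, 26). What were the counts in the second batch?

Because Beta–binomial updating is additive in the counts, the combined data contributed (α_post−α_prior, β_post−β_prior) successes and failures.
Total across both batches: 42−10=32 detections, 26−10=16 misses.
Subtract the first batch: 32−16=16 detections and 16−4=12 misses.

16 detections and 12 misses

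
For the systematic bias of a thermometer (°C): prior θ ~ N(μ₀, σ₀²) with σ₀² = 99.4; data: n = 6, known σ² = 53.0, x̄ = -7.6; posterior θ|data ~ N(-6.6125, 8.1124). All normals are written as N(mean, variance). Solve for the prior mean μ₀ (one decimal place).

The posterior mean is a precision-weighted average: μ_n = (τ₀μ₀ + τ_data·x̄)/(τ₀+τ_data), with τ₀=1/σ₀² and τ_data=n/σ².
Here τ₀ = 1/99.4 = 0.010060 and τ_data = 6/53.0 = 0.113208, so τ_n = 0.123268.
Rearranging for μ₀: μ₀ = (μ_n·τ_n − τ_data·x̄)/τ₀ = (-6.6125·0.123268 − 0.113208·-7.6) / 0.010060 = 0.045271/0.010060 ≈ 4.5.

μ₀ = 4.5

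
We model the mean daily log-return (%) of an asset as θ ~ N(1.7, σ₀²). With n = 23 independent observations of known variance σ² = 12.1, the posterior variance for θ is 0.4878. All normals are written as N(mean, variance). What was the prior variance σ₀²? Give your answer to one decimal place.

σ₀² = 6.7

For the Normal–Normal model with known σ², precisions add: τ_n = τ₀ + n/σ².
So 1/σ₀² = 1/0.4878 − 23/12.1 = 2.050021 − 1.900826 = 0.149195.
Hence σ₀² = 1/0.149195 ≈ 6.7.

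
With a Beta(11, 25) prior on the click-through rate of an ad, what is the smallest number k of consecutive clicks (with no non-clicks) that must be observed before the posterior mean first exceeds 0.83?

k = 112

After k clicks and 0 non-clicks the posterior is Beta(11+k, 25), with mean (11+k)/(11+25+k).
Set (11+k)/(36+k) > 0.83 and solve: k > (0.83·36 − 11)/(1 − 0.83) = 111.059.
The smallest integer exceeding 111.059 is 112.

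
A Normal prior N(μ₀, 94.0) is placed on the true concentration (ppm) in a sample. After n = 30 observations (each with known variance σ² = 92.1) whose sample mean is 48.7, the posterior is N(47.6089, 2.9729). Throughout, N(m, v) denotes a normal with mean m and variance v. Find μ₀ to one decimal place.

With known observation variance, the Normal–Normal posterior has precision τ_n = τ₀ + n/σ² and mean μ_n = (τ₀μ₀ + (n/σ²)x̄)/τ_n.
Here τ₀ = 1/94.0 = 0.010638 and τ_data = 30/92.1 = 0.325733, so τ_n = 0.336371.
Rearranging for μ₀: μ₀ = (μ_n·τ_n − τ_data·x̄)/τ₀ = (47.6089·0.336371 − 0.325733·48.7) / 0.010638 = 0.151056/0.010638 ≈ 14.2.

μ₀ = 14.2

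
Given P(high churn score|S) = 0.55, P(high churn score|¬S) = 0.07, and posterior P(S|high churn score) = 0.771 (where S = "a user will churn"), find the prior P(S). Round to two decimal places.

Bayes' rule in odds form gives O(S|E) = O(S)·[P(E|S)/P(E|¬S)], hence O(S) = O(S|E)/LR.
Posterior odds = 0.771/(1−0.771) = 3.3668. LR = 0.55/0.07 = 7.8571.
Prior odds = 3.3668/7.8571 = 0.4285, so P(S) = 0.4285/(1+0.4285) ≈ 0.30.

P(S) = 0.30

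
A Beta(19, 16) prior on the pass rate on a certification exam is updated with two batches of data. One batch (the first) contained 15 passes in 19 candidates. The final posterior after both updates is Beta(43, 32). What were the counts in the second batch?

9 passes and 12 failures

Because Beta–binomial updating is additive in the counts, the combined data contributed (α_post−α_prior, β_post−β_prior) successes and failures.
Total across both batches: 43−19=24 passes, 32−16=16 failures.
Subtract the first batch: 24−15=9 passes and 16−4=12 failures.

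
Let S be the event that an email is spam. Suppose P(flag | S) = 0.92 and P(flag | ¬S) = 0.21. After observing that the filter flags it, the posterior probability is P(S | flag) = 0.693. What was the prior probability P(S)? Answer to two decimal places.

In odds form, posterior odds = prior odds × likelihood ratio, so prior odds = posterior odds ÷ LR.
Posterior odds = 0.693/(1−0.693) = 2.2573. LR = 0.92/0.21 = 4.3810.
Prior odds = 2.2573/4.3810 = 0.5152, so P(S) = 0.5152/(1+0.5152) ≈ 0.34.

P(S) = 0.34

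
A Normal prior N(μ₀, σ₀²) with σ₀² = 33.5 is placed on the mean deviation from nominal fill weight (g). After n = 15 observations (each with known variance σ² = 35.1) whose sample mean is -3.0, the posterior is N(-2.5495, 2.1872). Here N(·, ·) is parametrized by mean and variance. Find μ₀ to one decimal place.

μ₀ = 3.9

The posterior mean is a precision-weighted average: μ_n = (τ₀μ₀ + τ_data·x̄)/(τ₀+τ_data), with τ₀=1/σ₀² and τ_data=n/σ².
Here τ₀ = 1/33.5 = 0.029851 and τ_data = 15/35.1 = 0.427350, so τ_n = 0.457201.
Rearranging for μ₀: μ₀ = (μ_n·τ_n − τ_data·x̄)/τ₀ = (-2.5495·0.457201 − 0.427350·-3.0) / 0.029851 = 0.116416/0.029851 ≈ 3.9.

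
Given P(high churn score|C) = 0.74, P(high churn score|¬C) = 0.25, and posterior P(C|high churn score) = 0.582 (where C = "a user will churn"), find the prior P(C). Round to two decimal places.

In odds form, posterior odds = prior odds × likelihood ratio, so prior odds = posterior odds ÷ LR.
Posterior odds = 0.582/(1−0.582) = 1.3923. LR = 0.74/0.25 = 2.9600.
Prior odds = 1.3923/2.9600 = 0.4704, so P(C) = 0.4704/(1+0.4704) ≈ 0.32.

P(C) = 0.32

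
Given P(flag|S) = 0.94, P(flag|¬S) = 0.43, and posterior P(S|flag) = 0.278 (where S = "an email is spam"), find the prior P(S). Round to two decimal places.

P(S) = 0.15

Bayes' rule in odds form gives O(S|E) = O(S)·[P(E|S)/P(E|¬S)], hence O(S) = O(S|E)/LR.
Posterior odds = 0.278/(1−0.278) = 0.3850. LR = 0.94/0.43 = 2.1860.
Prior odds = 0.3850/2.1860 = 0.1761, so P(S) = 0.1761/(1+0.1761) ≈ 0.15.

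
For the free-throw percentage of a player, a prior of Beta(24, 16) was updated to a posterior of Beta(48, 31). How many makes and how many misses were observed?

Under Beta–binomial conjugacy the posterior parameters are (α+s, β+f).
Match parameters: s=48−24=24, f=31−16=15.

24 makes and 15 misses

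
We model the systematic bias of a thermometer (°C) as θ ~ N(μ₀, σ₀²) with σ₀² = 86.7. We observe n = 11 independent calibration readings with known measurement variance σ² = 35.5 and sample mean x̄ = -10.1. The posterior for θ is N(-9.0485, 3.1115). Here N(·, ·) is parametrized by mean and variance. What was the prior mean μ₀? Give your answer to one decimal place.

μ₀ = 19.2

With known observation variance, the Normal–Normal posterior has precision τ_n = τ₀ + n/σ² and mean μ_n = (τ₀μ₀ + (n/σ²)x̄)/τ_n.
Here τ₀ = 1/86.7 = 0.011534 and τ_data = 11/35.5 = 0.309859, so τ_n = 0.321393.
Rearranging for μ₀: μ₀ = (μ_n·τ_n − τ_data·x̄)/τ₀ = (-9.0485·0.321393 − 0.309859·-10.1) / 0.011534 = 0.221451/0.011534 ≈ 19.2.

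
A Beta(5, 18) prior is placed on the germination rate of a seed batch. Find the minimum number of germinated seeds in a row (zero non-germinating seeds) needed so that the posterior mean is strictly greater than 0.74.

After k germinated seeds and 0 non-germinating seeds the posterior is Beta(5+k, 18), with mean (5+k)/(5+18+k).
Set (5+k)/(23+k) > 0.74 and solve: k > (0.74·23 − 5)/(1 − 0.74) = 46.231.
The smallest integer exceeding 46.231 is 47, and checking k=47: (52)/(70) = 0.7429 > 0.74.

k = 47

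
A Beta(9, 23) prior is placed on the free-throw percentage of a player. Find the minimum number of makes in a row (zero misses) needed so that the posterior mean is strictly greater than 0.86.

k = 133

After k makes and 0 misses the posterior is Beta(9+k, 23), with mean (9+k)/(9+23+k).
Set (9+k)/(32+k) > 0.86 and solve: k > (0.86·32 − 9)/(1 − 0.86) = 132.286.
The smallest integer exceeding 132.286 is 133, and checking k=133: (142)/(165) = 0.8606 > 0.86.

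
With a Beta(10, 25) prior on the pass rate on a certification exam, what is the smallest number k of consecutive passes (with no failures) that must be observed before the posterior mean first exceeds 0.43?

k = 9

After k passes and 0 failures the posterior is Beta(10+k, 25), with mean (10+k)/(10+25+k).
Set (10+k)/(35+k) > 0.43 and solve: k > (0.43·35 − 10)/(1 − 0.43) = 8.860.
The smallest integer exceeding 8.860 is 9.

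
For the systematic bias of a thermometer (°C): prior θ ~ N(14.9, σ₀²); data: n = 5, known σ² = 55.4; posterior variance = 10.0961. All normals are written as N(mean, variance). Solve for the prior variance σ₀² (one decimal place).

Posterior precision equals prior precision plus data precision: 1/σ_n² = 1/σ₀² + n/σ².
So 1/σ₀² = 1/10.0961 − 5/55.4 = 0.099048 − 0.090253 = 0.008795.
Hence σ₀² = 1/0.008795 ≈ 113.7.

σ₀² = 113.7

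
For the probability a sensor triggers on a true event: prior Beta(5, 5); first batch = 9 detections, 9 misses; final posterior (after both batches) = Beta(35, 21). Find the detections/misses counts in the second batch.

Because Beta–binomial updating is additive in the counts, the combined data contributed (α_post−α_prior, β_post−β_prior) successes and failures.
Total across both batches: 35−5=30 detections, 21−5=16 misses.
Subtract the first batch: 30−9=21 detections and 16−9=7 misses.

21 detections and 7 misses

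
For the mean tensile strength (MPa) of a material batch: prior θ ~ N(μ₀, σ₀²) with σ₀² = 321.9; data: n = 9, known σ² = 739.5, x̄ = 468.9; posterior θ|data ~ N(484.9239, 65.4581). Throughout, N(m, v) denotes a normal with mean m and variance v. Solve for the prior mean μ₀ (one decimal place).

μ₀ = 547.7

The posterior mean is a precision-weighted average: μ_n = (τ₀μ₀ + τ_data·x̄)/(τ₀+τ_data), with τ₀=1/σ₀² and τ_data=n/σ².
Here τ₀ = 1/321.9 = 0.003107 and τ_data = 9/739.5 = 0.012170, so τ_n = 0.015277.
Rearranging for μ₀: μ₀ = (μ_n·τ_n − τ_data·x̄)/τ₀ = (484.9239·0.015277 − 0.012170·468.9) / 0.003107 = 1.701669/0.003107 ≈ 547.7.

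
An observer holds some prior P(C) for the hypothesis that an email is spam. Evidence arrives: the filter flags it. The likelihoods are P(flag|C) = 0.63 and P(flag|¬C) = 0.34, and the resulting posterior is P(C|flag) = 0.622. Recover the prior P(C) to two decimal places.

P(C) = 0.47

In odds form, posterior odds = prior odds × likelihood ratio, so prior odds = posterior odds ÷ LR.
Posterior odds = 0.622/(1−0.622) = 1.6455. LR = 0.63/0.34 = 1.8529.
Prior odds = 1.6455/1.8529 = 0.8881, so P(C) = 0.8881/(1+0.8881) ≈ 0.47.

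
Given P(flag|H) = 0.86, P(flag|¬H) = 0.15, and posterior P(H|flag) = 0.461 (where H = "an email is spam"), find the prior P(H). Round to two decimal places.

P(H) = 0.13

In odds form, posterior odds = prior odds × likelihood ratio, so prior odds = posterior odds ÷ LR.
Posterior odds = 0.461/(1−0.461) = 0.8553. LR = 0.86/0.15 = 5.7333.
Prior odds = 0.8553/5.7333 = 0.1492, so P(H) = 0.1492/(1+0.1492) ≈ 0.13.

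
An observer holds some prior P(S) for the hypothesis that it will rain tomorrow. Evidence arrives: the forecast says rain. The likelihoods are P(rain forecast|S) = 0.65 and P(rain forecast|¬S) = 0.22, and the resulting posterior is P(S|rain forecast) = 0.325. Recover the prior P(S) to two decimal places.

In odds form, posterior odds = prior odds × likelihood ratio, so prior odds = posterior odds ÷ LR.
Posterior odds = 0.325/(1−0.325) = 0.4815. LR = 0.65/0.22 = 2.9545.
Prior odds = 0.4815/2.9545 = 0.1630, so P(S) = 0.1630/(1+0.1630) ≈ 0.14.

P(S) = 0.14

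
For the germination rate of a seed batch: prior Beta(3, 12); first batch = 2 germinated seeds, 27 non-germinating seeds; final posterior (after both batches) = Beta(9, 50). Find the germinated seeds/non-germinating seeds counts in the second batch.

4 germinated seeds and 11 non-germinating seeds

Because Beta–binomial updating is additive in the counts, the combined data contributed (α_post−α_prior, β_post−β_prior) successes and failures.
Total across both batches: 9−3=6 germinated seeds, 50−12=38 non-germinating seeds.
Subtract the first batch: 6−2=4 germinated seeds and 38−27=11 non-germinating seeds.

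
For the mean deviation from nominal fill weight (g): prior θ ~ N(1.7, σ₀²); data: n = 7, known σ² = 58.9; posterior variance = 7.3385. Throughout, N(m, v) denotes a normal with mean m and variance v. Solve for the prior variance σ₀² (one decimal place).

σ₀² = 57.4

Posterior precision equals prior precision plus data precision: 1/σ_n² = 1/σ₀² + n/σ².
So 1/σ₀² = 1/7.3385 − 7/58.9 = 0.136268 − 0.118846 = 0.017422.
Hence σ₀² = 1/0.017422 ≈ 57.4.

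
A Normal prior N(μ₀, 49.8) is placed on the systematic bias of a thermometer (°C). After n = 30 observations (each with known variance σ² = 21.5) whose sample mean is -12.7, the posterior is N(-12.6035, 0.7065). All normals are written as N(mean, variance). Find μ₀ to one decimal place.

μ₀ = -5.9

The posterior mean is a precision-weighted average: μ_n = (τ₀μ₀ + τ_data·x̄)/(τ₀+τ_data), with τ₀=1/σ₀² and τ_data=n/σ².
Here τ₀ = 1/49.8 = 0.020080 and τ_data = 30/21.5 = 1.395349, so τ_n = 1.415429.
Rearranging for μ₀: μ₀ = (μ_n·τ_n − τ_data·x̄)/τ₀ = (-12.6035·1.415429 − 1.395349·-12.7) / 0.020080 = -0.118427/0.020080 ≈ -5.9.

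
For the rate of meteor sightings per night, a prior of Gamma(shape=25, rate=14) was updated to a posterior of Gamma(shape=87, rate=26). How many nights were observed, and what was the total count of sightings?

Gamma–Poisson conjugacy: posterior shape = α + Σxᵢ, posterior rate = β + n.
Matching: Σxᵢ = 87 − 25 = 62 and n = 26 − 14 = 12.

n = 12 nights with total 62 sightings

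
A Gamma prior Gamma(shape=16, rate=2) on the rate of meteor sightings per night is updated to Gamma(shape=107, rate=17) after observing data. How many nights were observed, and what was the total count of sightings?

n = 15 nights with total 91 sightings

A Gamma(α, β) prior (rate parametrization) on a Poisson rate with n observations summing to S gives posterior Gamma(α+S, β+n).
Matching: Σxᵢ = 107 − 16 = 91 and n = 17 − 2 = 15.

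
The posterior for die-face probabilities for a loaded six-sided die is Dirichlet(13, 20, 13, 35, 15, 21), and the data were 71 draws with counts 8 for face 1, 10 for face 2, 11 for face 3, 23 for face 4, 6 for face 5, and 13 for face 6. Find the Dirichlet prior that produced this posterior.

For a Dirichlet(α) prior with multinomial counts c, the posterior is Dirichlet(α + c) componentwise.
Subtract each count from the matching posterior parameter: 13−8=5, 20−10=10, 13−11=2, 35−23=12, 15−6=9, 21−13=8.

Dirichlet(5, 10, 2, 12, 9, 8)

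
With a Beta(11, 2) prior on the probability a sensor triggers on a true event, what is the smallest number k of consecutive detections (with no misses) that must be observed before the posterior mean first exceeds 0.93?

k = 16

After k detections and 0 misses the posterior is Beta(11+k, 2), with mean (11+k)/(11+2+k).
Set (11+k)/(13+k) > 0.93 and solve: k > (0.93·13 − 11)/(1 − 0.93) = 15.571.
The smallest integer exceeding 15.571 is 16.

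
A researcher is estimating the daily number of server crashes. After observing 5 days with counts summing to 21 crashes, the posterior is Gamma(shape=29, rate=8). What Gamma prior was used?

Gamma–Poisson conjugacy: posterior shape = α + Σxᵢ, posterior rate = β + n.
So α = 29 − 21 = 8 and β = 8 − 5 = 3.

Gamma(shape=8, rate=3)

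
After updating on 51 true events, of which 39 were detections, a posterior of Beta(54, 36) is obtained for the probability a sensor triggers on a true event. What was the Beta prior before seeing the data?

Beta(15, 24)

A Beta(α, β) prior with s successes and f failures in binomial data gives a Beta(α+s, β+f) posterior.
Subtract the data counts: 54−39=15, 36−12=24.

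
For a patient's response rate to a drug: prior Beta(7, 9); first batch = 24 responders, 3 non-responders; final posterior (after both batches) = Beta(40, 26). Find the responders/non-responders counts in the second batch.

Sequential conjugate updates are equivalent to a single update on the pooled data, so total successes = posterior α − prior α and total failures = posterior β − prior β.
Total across both batches: 40−7=33 responders, 26−9=17 non-responders.
Subtract the first batch: 33−24=9 responders and 17−3=14 non-responders.

9 responders and 14 non-responders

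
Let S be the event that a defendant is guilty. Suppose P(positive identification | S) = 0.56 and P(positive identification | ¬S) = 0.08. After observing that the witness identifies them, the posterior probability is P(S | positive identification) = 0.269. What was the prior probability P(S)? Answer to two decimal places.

P(S) = 0.05

In odds form, posterior odds = prior odds × likelihood ratio, so prior odds = posterior odds ÷ LR.
Posterior odds = 0.269/(1−0.269) = 0.3680. LR = 0.56/0.08 = 7.0000.
Prior odds = 0.3680/7.0000 = 0.0526, so P(S) = 0.0526/(1+0.0526) ≈ 0.05.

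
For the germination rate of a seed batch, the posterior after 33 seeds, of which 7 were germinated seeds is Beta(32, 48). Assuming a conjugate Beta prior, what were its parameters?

Beta(25, 22)

Under Beta–binomial conjugacy the posterior parameters are (a+s, b+f).
Subtract the data counts: 32−7=25, 48−26=22.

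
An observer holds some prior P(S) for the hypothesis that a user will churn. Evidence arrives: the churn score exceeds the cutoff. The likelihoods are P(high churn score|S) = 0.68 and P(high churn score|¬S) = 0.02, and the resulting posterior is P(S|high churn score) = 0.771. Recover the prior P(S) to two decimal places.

P(S) = 0.09

In odds form, posterior odds = prior odds × likelihood ratio, so prior odds = posterior odds ÷ LR.
Posterior odds = 0.771/(1−0.771) = 3.3668. LR = 0.68/0.02 = 34.0000.
Prior odds = 3.3668/34.0000 = 0.0990, so P(S) = 0.0990/(1+0.0990) ≈ 0.09.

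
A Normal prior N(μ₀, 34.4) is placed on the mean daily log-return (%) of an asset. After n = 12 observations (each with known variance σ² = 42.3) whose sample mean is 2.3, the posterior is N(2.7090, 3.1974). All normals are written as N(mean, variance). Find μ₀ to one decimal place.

μ₀ = 6.7

The posterior mean is a precision-weighted average: μ_n = (τ₀μ₀ + τ_data·x̄)/(τ₀+τ_data), with τ₀=1/σ₀² and τ_data=n/σ².
Here τ₀ = 1/34.4 = 0.029070 and τ_data = 12/42.3 = 0.283688, so τ_n = 0.312758.
Rearranging for μ₀: μ₀ = (μ_n·τ_n − τ_data·x̄)/τ₀ = (2.7090·0.312758 − 0.283688·2.3) / 0.029070 = 0.194779/0.029070 ≈ 6.7.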